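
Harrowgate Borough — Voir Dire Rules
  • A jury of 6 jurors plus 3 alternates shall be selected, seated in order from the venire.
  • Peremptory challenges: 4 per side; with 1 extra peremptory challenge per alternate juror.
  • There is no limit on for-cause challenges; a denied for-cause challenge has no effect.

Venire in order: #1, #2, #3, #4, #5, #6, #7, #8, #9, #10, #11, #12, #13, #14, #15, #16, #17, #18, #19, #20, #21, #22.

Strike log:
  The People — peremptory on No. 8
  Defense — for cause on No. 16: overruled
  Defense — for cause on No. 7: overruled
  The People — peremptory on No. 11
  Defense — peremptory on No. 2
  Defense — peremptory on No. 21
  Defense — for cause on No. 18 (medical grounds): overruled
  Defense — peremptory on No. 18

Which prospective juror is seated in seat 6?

Removed: #2, #8, #11, #18, #21. (#7, #16 stay — for-cause denied.)
Filling seats in venire order through position 6: #1, #3, #4, #5, #6, #7.
So seat 6 is #7.

7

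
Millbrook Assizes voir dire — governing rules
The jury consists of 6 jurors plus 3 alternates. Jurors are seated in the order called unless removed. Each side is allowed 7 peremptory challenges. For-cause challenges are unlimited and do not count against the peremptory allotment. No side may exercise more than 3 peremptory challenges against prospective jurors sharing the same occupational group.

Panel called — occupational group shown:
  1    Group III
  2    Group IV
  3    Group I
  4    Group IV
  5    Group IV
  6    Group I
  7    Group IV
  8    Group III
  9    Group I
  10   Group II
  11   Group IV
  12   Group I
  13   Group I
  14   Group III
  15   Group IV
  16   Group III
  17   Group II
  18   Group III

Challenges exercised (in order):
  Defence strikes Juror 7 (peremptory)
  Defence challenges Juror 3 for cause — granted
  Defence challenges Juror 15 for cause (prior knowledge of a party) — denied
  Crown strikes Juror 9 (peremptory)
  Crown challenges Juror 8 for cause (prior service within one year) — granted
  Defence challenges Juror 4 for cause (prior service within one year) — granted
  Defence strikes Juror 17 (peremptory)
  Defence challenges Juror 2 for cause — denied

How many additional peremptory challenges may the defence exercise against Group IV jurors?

Defence peremptories so far: #7, #17 — 2 of 7 used, 5 left overall.
Against Group IV: #7 — 1 used; per-group cap 3 leaves 2.
Binding limit: min(5, 2) = 2.

2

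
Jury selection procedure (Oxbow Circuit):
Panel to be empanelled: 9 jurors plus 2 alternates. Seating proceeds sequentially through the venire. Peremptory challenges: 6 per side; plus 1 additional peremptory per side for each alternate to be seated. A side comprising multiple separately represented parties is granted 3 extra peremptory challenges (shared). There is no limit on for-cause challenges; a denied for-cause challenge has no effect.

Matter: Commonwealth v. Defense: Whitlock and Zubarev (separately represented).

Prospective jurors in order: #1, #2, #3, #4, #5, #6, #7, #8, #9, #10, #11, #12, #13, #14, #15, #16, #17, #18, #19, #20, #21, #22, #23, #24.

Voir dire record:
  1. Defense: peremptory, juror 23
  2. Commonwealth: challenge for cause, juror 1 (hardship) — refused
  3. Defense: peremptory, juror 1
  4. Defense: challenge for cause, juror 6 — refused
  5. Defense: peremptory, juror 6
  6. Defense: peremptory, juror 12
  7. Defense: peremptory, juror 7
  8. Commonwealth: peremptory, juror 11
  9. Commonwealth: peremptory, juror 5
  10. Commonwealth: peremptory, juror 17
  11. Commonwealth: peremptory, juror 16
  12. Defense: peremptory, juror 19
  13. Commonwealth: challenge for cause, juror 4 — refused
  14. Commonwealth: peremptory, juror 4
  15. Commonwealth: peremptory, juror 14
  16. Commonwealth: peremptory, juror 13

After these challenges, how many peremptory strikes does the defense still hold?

Defense allotment: 6 base + 1 × 2 alternates + 3 multi-party = 11.
Defense peremptories used: #23, #1, #6, #12, #7, #19 — 6 (the for-cause on #6 doesn't count).
Remaining: 11 − 6 = 5.

5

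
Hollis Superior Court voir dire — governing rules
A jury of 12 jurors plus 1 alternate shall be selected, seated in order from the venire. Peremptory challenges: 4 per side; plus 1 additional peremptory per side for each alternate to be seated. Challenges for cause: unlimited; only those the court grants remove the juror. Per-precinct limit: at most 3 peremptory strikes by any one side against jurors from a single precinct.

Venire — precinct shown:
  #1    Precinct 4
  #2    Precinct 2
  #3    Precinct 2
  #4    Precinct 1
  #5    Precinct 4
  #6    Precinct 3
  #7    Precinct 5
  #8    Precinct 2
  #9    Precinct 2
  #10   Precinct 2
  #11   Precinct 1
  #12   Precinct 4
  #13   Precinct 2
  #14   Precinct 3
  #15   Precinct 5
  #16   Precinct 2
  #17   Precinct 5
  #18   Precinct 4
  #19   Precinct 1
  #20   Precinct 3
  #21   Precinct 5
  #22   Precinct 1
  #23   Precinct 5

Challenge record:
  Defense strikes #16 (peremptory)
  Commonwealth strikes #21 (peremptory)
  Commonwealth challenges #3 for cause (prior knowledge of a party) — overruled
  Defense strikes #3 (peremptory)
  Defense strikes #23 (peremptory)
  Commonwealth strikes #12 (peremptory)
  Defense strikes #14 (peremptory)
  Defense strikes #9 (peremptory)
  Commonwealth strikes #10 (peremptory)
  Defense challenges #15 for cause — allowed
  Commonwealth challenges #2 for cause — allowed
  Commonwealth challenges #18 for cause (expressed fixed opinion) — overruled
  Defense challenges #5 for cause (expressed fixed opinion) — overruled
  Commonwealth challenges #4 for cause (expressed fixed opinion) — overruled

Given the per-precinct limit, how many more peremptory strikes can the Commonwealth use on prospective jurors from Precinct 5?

2

Commonwealth peremptories so far: #21, #12, #10 — 3 of 5 used, 2 left overall.
Against Precinct 5: #21 — 1 used; per-precinct cap 3 leaves 2.
Binding limit: min(2, 2) = 2.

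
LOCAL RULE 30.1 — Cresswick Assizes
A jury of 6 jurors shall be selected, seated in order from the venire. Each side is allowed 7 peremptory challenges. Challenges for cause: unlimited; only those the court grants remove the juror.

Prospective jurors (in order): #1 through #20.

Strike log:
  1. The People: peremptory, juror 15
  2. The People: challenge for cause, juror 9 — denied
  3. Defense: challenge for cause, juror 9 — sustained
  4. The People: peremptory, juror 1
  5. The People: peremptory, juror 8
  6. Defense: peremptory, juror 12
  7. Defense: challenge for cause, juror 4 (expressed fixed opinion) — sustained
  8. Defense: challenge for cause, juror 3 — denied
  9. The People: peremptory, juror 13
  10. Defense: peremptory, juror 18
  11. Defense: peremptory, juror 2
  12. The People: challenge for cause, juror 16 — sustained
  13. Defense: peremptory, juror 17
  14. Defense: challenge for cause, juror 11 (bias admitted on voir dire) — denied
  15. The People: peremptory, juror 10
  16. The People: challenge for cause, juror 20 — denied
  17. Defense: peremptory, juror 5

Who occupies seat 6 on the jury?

19

Removed: #1, #2, #4, #5, #8, #9, #10, #12, #13, #15, #16, #17, #18. (#3, #11, #20 stay — for-cause denied.)
Seating in order: seats 1–6 → #3, #6, #7, #11, #14, #19.
So seat 6 is #19.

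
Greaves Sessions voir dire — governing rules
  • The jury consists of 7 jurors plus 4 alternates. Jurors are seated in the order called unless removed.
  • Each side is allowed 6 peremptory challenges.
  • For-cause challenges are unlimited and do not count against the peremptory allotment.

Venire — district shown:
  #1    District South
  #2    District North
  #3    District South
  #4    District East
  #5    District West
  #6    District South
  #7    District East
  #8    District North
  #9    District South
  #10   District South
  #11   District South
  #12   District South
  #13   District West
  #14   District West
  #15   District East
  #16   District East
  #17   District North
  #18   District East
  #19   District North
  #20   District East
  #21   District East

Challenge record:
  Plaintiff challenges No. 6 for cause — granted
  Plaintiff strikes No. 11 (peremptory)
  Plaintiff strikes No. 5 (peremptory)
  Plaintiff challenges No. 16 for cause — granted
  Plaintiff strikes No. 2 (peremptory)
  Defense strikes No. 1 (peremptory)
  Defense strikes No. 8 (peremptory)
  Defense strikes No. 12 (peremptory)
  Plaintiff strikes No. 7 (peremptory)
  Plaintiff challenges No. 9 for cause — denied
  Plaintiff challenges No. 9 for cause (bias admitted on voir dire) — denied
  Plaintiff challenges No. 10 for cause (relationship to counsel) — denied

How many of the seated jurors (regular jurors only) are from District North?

0

Removed: #1, #2, #5, #6, #7, #8, #11, #12, #16.
Seated jurors 1–7: #3, #4, #9, #10, #13, #14, #15 (alternates #17, #18, #19, #20 not counted).
None of those are in District North → 0.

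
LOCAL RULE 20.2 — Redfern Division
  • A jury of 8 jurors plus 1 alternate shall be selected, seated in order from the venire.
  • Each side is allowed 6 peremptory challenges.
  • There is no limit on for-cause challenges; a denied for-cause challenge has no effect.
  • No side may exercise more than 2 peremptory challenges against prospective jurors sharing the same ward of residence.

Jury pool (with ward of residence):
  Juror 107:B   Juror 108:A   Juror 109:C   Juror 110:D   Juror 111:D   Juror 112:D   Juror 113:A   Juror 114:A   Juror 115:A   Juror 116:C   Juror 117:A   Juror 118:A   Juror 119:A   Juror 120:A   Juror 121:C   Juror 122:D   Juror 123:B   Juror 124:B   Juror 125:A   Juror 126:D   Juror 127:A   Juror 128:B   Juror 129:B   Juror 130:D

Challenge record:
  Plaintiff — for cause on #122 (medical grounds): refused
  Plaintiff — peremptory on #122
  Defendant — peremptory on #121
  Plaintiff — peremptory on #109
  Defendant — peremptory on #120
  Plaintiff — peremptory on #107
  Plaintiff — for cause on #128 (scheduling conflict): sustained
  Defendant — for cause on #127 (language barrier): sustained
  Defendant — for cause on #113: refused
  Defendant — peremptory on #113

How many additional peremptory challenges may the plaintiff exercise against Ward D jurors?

1

Plaintiff peremptories so far: #122, #109, #107 — 3 of 6 used, 3 left overall.
Against Ward D: #122 — 1 used; per-ward cap 2 leaves 1.
Binding limit: min(3, 1) = 1.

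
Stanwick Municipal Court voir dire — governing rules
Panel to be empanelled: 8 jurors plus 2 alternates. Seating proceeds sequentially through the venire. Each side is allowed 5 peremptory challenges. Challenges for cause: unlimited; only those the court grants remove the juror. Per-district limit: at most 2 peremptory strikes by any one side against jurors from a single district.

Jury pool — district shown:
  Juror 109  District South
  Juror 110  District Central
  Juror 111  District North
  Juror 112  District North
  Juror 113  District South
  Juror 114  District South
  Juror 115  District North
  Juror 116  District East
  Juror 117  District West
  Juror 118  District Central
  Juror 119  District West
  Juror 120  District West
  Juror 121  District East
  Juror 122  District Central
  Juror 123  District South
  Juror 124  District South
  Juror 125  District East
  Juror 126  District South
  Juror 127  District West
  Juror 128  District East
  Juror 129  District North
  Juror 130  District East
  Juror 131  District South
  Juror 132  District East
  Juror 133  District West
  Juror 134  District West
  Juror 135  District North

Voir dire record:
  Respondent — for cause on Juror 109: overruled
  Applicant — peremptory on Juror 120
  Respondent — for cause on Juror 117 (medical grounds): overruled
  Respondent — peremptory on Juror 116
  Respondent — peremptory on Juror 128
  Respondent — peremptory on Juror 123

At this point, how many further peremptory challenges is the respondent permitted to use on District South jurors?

1

Respondent peremptories so far: #116, #128, #123 — 3 of 5 used, 2 left overall.
Against District South: #123 — 1 used; per-district cap 2 leaves 1.
Binding limit: min(2, 1) = 1.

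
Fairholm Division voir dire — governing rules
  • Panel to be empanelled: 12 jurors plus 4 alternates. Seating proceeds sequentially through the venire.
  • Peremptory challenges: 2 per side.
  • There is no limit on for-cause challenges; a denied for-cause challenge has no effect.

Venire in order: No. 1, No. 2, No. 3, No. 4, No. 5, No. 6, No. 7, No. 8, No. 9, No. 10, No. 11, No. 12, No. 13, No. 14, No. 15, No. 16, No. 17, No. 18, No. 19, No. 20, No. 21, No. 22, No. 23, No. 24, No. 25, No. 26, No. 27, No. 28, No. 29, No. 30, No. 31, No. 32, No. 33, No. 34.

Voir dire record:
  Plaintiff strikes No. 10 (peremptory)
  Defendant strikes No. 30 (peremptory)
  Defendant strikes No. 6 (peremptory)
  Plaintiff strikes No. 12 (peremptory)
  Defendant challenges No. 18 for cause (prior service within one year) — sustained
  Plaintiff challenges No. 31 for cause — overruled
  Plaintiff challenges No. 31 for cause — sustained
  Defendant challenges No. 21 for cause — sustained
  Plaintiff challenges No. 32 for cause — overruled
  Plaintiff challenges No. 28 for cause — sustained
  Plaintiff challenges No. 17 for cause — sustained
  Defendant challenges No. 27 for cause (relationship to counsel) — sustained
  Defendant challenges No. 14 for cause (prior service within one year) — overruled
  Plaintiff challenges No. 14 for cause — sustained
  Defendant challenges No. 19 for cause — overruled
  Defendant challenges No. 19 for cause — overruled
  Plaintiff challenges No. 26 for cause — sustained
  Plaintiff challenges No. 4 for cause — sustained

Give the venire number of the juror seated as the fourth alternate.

Removed: #4, #6, #10, #12, #14, #17, #18, #21, #26, #27, #28, #30, #31. (#19, #32 stay — for-cause denied.)
Seating in order: seats 1–12 → #1, #2, #3, #5, #7, #8, #9, #11, #13, #15, #16, #19; alternates → #20, #22, #23, #24.
So alternate 4 is #24.

24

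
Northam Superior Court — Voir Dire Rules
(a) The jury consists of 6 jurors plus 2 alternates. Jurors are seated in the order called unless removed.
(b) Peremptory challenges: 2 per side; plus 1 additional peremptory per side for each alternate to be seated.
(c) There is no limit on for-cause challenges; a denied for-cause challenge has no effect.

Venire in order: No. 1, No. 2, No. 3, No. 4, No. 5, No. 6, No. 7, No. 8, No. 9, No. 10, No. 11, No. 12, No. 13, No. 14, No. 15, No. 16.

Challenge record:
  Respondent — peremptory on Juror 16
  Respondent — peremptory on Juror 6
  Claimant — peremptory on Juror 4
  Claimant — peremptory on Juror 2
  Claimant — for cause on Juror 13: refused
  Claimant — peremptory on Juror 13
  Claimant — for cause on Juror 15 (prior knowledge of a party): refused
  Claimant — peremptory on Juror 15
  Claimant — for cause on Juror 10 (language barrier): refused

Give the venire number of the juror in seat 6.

Removed: #2, #4, #6, #13, #15, #16. (#10 stays — for-cause denied.)
Filling seats in venire order through position 6: #1, #3, #5, #7, #8, #9.
So seat 6 is #9.

9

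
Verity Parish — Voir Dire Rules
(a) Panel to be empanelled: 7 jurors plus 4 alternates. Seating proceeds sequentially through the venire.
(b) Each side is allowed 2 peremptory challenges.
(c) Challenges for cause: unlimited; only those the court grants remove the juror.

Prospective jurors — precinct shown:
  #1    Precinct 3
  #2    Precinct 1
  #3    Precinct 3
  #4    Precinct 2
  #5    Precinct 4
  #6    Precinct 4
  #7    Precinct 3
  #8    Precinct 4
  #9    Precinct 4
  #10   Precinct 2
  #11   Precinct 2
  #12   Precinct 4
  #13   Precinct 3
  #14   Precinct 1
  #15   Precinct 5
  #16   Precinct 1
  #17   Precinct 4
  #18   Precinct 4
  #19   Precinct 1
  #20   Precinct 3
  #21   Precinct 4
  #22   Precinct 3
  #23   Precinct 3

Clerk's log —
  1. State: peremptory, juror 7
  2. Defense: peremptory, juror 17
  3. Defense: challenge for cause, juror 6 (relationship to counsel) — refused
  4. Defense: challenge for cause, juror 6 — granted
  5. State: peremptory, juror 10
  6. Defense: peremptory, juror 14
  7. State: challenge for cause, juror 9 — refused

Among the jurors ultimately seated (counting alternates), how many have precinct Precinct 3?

3

Removed: #6, #7, #10, #14, #17.
Seated (11 incl. alternates): #1, #2, #3, #4, #5, #8, #9, #11, #12, #13, #15.
Of those, in Precinct 3: #1, #3, #13 → 3.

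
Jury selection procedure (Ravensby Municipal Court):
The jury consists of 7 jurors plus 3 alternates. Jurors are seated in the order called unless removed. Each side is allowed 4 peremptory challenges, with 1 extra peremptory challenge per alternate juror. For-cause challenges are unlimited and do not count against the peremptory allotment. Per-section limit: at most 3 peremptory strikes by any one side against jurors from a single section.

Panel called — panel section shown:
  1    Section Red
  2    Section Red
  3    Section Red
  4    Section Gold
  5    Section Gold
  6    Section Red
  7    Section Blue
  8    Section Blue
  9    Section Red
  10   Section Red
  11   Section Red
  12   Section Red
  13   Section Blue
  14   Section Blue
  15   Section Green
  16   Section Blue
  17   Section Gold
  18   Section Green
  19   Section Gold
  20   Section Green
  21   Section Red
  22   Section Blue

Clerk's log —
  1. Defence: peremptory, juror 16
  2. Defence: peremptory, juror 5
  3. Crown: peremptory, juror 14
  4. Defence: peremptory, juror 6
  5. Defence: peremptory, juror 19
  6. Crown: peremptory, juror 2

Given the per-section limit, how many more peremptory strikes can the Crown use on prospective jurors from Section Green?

3

Crown peremptories so far: #14, #2 — 2 of 7 used, 5 left overall.
Against Section Green: none yet — per-section cap 3 leaves 3.
Binding limit: min(5, 3) = 3.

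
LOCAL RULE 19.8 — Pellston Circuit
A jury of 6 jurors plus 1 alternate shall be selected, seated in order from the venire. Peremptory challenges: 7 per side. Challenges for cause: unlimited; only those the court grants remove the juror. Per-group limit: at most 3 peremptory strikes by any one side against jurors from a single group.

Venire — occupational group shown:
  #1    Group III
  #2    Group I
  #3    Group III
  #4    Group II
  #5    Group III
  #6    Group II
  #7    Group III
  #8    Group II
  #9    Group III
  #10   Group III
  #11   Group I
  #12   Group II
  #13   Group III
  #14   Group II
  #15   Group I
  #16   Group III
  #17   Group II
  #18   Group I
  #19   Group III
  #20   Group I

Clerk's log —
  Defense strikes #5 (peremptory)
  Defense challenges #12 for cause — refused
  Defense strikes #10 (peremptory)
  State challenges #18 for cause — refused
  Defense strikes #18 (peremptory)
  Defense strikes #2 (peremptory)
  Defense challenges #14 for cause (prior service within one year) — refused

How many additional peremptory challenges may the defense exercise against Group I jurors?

1

Defense peremptories so far: #5, #10, #18, #2 — 4 of 7 used, 3 left overall.
Against Group I: #18, #2 — 2 used; per-group cap 3 leaves 1.
Binding limit: min(3, 1) = 1.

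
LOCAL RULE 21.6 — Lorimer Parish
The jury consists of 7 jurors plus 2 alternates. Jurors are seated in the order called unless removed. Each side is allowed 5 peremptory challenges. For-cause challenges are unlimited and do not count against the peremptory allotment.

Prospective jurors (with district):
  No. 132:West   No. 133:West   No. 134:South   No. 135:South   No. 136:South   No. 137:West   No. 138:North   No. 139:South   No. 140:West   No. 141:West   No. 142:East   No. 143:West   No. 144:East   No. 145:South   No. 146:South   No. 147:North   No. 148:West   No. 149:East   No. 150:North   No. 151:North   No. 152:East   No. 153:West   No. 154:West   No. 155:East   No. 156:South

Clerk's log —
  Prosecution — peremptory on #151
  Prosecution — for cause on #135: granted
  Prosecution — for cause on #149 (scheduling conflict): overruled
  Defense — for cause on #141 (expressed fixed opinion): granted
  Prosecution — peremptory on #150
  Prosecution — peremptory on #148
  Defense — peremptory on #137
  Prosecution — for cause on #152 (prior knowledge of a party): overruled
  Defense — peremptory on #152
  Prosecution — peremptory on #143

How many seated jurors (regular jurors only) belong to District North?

Removed: #135, #137, #141, #143, #148, #150, #151, #152.
Seated jurors 1–7: #132, #133, #134, #136, #138, #139, #140 (alternates #142, #144 not counted).
Of those, in District North: #138 → 1.

1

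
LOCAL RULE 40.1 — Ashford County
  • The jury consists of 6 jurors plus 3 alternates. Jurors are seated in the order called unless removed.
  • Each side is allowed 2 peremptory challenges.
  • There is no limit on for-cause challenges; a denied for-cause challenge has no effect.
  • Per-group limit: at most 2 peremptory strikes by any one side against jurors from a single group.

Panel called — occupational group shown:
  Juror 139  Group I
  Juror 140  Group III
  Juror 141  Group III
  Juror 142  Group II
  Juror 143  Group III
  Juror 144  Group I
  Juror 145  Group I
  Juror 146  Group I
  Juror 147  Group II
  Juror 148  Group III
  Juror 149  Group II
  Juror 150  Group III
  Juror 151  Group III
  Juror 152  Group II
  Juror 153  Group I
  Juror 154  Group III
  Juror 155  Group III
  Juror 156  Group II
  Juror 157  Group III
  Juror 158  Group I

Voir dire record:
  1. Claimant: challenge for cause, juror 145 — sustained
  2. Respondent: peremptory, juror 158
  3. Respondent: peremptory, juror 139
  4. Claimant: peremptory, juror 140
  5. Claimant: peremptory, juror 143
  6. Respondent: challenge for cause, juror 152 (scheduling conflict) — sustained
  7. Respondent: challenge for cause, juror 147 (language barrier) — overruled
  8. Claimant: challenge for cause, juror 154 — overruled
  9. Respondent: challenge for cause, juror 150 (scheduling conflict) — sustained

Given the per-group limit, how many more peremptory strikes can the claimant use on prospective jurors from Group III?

Claimant peremptories so far: #140, #143 — 2 of 2 used, 0 left overall.
Against Group III: #140, #143 — 2 used; per-group cap 2 leaves 0.
Binding limit: min(0, 0) = 0.

0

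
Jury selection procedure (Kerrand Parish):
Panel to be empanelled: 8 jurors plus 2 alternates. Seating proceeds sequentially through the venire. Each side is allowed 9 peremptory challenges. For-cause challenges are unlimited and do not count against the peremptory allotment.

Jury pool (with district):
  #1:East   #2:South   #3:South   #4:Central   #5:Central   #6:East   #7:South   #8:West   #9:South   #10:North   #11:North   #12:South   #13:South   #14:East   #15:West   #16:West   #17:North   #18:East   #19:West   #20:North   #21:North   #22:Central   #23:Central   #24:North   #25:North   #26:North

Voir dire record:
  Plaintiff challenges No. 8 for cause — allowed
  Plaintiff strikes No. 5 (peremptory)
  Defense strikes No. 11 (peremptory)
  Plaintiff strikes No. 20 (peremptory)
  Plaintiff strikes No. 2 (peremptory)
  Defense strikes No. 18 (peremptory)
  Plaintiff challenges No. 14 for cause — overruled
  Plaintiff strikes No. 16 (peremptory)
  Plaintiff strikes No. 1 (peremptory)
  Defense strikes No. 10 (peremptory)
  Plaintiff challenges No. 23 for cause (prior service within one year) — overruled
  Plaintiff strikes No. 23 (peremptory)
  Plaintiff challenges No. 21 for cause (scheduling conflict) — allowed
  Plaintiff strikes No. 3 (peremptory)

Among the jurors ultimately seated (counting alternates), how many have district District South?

Removed: #1, #2, #3, #5, #8, #10, #11, #16, #18, #20, #21, #23.
Seated (10 incl. alternates): #4, #6, #7, #9, #12, #13, #14, #15, #17, #19.
Of those, in District South: #7, #9, #12, #13 → 4.

4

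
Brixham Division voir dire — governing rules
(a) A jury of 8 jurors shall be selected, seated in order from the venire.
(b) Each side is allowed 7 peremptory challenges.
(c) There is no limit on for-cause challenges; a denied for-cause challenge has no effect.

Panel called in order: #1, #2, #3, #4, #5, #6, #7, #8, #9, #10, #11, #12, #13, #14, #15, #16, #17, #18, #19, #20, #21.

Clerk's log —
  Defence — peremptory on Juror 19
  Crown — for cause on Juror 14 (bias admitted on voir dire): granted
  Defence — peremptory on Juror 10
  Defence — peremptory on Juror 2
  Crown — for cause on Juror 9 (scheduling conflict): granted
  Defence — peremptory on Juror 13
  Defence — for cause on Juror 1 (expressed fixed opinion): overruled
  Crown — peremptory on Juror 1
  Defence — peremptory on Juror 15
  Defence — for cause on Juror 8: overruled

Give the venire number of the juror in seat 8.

12

Removed: #1, #2, #9, #10, #13, #14, #15, #19. (#8 stays — for-cause denied.)
Seating in order: seats 1–8 → #3, #4, #5, #6, #7, #8, #11, #12.
So seat 8 is #12.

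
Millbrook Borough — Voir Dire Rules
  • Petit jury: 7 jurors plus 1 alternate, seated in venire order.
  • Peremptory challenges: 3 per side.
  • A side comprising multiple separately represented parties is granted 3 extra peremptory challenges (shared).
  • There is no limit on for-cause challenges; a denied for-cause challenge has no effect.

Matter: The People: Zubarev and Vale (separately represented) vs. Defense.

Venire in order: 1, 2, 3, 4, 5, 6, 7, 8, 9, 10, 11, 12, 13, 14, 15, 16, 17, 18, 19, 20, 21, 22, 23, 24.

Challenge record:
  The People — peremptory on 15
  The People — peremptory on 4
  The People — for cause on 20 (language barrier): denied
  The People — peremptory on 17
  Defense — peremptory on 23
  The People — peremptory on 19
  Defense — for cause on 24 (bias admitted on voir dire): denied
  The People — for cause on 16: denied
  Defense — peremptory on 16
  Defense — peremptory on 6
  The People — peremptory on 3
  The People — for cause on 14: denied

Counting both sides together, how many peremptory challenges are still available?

1

The People allotment: 3 base + 3 multi-party = 6. Defense allotment: 3.
The People peremptories used: #15, #4, #17, #19, #3 — 5 (for-cause on #20, #16, #14 don't count).
Defense peremptories used: #23, #16, #6 — 3 (the for-cause on #24 doesn't count).
Remaining: (6 − 5) + (3 − 3) = 1.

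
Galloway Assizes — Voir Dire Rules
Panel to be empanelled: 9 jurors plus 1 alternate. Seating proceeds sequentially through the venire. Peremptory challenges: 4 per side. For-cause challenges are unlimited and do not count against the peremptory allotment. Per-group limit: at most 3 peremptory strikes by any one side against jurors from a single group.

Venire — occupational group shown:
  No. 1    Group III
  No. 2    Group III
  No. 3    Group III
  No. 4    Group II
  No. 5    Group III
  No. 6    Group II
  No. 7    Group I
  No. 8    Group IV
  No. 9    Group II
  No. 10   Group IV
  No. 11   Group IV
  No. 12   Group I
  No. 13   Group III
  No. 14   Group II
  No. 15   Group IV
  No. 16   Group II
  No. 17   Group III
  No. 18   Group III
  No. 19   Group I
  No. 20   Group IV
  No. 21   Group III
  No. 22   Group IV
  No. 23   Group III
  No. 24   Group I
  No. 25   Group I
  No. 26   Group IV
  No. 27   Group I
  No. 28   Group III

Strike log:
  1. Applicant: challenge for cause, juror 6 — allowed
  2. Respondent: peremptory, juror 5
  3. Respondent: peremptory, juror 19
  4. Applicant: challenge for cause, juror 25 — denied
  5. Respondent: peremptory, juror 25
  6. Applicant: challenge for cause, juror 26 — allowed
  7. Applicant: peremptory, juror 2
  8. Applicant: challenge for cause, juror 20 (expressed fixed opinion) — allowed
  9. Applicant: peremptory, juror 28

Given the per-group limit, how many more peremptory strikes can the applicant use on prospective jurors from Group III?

1

Applicant peremptories so far: #2, #28 — 2 of 4 used, 2 left overall.
Against Group III: #2, #28 — 2 used; per-group cap 3 leaves 1.
Binding limit: min(2, 1) = 1.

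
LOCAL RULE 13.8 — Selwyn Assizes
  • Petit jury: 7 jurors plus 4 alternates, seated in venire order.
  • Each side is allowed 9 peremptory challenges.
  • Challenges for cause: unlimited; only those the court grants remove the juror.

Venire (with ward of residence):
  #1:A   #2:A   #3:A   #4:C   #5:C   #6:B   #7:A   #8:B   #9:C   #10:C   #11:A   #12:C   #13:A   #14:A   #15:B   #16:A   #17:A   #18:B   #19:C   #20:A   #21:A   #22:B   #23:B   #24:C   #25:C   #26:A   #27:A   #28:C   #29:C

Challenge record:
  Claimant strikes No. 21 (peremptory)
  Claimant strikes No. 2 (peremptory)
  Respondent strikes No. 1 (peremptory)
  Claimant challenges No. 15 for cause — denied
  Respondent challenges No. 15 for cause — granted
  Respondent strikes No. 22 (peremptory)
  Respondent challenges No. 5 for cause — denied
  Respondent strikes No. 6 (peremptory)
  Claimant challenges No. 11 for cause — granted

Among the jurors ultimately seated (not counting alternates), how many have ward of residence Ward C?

4

Removed: #1, #2, #6, #11, #15, #21, #22.
Seated jurors 1–7: #3, #4, #5, #7, #8, #9, #10 (alternates #12, #13, #14, #16 not counted).
Of those, in Ward C: #4, #5, #9, #10 → 4.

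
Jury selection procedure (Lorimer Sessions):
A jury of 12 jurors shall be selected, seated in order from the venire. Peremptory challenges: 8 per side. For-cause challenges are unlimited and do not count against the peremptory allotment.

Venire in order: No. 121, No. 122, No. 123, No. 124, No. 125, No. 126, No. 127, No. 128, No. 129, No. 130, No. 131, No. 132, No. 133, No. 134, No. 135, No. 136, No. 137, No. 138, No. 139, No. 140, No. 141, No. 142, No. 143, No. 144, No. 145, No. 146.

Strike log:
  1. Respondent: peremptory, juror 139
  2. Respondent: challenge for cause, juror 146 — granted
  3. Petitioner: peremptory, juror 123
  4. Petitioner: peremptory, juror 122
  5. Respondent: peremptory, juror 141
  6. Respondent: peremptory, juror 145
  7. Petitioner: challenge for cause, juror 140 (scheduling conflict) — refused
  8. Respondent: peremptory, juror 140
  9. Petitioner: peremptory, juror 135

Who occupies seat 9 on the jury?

131

Removed: #122, #123, #135, #139, #140, #141, #145, #146.
Seating in order: seats 1–12 → #121, #124, #125, #126, #127, #128, #129, #130, #131, #132, #133, #134.
So seat 9 is #131.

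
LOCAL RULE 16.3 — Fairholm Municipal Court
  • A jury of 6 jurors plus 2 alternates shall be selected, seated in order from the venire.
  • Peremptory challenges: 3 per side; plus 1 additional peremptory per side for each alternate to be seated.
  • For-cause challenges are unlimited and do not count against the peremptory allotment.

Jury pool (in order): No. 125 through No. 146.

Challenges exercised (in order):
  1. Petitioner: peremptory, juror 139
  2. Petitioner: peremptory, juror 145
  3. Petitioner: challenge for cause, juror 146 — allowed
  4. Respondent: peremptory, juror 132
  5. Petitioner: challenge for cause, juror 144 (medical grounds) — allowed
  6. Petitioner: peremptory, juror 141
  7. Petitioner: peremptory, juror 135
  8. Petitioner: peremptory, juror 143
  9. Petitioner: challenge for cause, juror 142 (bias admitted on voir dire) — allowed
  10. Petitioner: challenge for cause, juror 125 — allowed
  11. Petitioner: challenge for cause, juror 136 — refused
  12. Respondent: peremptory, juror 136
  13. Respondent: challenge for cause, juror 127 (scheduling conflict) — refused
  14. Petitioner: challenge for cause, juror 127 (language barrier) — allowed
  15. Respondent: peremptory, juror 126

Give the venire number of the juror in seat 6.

Removed: #125, #126, #127, #132, #135, #136, #139, #141, #142, #143, #144, #145, #146.
Seating in order: seats 1–6 → #128, #129, #130, #131, #133, #134; alternates → #137, #138.
So seat 6 is #134.

134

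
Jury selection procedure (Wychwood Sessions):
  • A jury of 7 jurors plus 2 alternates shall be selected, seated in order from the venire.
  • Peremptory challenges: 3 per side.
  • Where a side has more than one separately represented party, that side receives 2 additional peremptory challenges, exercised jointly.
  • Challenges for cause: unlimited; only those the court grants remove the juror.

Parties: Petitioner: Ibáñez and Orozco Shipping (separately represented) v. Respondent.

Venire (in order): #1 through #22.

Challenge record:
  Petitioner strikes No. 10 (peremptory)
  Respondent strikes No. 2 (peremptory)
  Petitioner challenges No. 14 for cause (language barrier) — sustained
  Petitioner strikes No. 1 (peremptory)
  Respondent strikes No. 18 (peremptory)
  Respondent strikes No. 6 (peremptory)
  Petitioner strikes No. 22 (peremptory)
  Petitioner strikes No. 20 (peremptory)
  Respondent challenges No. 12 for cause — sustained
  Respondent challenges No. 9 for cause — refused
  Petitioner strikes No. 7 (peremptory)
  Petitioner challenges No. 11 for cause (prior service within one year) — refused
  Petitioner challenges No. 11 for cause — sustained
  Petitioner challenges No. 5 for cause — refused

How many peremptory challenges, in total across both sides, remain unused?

0

Petitioner allotment: 3 base + 2 multi-party = 5. Respondent allotment: 3.
Petitioner peremptories used: #10, #1, #22, #20, #7 — 5 (for-cause on #14, #11, #11, #5 don't count).
Respondent peremptories used: #2, #18, #6 — 3 (for-cause on #12, #9 don't count).
Remaining: (5 − 5) + (3 − 3) = 0.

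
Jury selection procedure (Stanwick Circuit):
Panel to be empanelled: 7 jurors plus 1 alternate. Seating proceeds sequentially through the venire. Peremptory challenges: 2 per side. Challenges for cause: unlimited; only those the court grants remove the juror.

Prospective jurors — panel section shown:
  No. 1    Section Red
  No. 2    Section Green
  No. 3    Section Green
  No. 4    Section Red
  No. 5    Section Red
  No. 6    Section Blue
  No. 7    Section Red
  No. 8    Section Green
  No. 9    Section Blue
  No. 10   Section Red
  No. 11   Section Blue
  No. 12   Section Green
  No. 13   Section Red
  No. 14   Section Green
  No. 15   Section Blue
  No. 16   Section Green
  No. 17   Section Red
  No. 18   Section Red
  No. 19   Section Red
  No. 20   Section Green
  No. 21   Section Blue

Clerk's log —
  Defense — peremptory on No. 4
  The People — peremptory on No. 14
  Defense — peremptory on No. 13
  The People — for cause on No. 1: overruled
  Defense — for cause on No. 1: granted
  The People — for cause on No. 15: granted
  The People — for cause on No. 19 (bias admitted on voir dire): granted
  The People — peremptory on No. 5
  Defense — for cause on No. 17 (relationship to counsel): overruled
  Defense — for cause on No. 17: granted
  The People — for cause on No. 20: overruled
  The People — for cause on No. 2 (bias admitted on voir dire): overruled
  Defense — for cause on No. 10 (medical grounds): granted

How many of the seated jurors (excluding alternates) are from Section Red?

Removed: #1, #4, #5, #10, #13, #14, #15, #17, #19.
Seated jurors 1–7: #2, #3, #6, #7, #8, #9, #11 (alternates #12 not counted).
Of those, in Section Red: #7 → 1.

1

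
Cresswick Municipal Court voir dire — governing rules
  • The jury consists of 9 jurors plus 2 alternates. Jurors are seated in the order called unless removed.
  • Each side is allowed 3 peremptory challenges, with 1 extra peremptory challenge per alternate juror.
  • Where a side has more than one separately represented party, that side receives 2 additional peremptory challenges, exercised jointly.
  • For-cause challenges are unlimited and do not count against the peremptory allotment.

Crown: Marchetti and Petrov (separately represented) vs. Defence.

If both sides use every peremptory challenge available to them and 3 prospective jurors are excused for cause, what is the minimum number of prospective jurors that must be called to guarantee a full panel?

26

Seats to fill: 9 + 2 alternates = 11.
Peremptories — Crown: 3 + 1×2 + 2 = 7; Defence: 3 + 1×2 = 5; total 12.
For-cause removals: 3.
Minimum venire: 11 + 12 + 3 = 26.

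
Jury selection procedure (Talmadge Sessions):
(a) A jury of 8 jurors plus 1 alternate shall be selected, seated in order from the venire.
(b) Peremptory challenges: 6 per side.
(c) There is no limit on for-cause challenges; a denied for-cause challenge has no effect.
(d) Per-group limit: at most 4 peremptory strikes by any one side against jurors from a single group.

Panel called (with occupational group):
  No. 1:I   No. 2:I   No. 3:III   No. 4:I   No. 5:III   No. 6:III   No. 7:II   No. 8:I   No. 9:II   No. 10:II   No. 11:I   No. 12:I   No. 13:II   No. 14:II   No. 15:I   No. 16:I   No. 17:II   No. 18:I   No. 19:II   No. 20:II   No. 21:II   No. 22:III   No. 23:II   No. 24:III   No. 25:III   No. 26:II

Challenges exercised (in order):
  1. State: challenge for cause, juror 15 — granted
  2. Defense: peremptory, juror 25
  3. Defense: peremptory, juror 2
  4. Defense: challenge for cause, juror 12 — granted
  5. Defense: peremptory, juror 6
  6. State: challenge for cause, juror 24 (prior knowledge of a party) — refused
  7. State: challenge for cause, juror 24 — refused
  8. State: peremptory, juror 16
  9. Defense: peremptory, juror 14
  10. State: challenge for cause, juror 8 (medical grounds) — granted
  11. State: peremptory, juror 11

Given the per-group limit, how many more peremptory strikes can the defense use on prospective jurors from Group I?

2

Defense peremptories so far: #25, #2, #6, #14 — 4 of 6 used, 2 left overall.
Against Group I: #2 — 1 used; per-group cap 4 leaves 3.
Binding limit: min(2, 3) = 2.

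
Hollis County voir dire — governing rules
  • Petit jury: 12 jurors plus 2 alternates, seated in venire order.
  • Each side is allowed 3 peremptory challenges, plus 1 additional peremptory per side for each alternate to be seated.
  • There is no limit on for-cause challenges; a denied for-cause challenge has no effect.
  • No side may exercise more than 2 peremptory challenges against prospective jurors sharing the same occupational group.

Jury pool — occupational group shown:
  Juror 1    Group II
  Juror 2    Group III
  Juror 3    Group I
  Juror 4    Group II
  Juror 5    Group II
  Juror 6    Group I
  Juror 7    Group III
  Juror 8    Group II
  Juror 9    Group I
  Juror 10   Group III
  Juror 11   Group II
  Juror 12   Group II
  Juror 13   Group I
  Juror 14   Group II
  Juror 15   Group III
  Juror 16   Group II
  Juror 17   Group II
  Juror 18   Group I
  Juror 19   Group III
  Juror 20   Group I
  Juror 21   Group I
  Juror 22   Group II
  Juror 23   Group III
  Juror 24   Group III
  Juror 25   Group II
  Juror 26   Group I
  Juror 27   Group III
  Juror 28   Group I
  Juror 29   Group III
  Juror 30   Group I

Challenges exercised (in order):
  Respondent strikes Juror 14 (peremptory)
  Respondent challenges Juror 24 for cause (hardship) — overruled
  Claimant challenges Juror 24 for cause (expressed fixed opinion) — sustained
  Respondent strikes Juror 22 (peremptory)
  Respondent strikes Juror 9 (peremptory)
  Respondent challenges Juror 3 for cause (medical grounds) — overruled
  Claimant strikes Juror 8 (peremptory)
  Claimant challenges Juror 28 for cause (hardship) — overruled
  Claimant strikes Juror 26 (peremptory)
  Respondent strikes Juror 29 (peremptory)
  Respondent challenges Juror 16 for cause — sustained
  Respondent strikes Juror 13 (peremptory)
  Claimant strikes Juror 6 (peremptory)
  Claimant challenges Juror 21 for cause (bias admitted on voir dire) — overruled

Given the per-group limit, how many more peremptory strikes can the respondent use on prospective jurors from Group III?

Respondent peremptories so far: #14, #22, #9, #29, #13 — 5 of 5 used, 0 left overall.
Against Group III: #29 — 1 used; per-group cap 2 leaves 1.
Binding limit: min(0, 1) = 0.

0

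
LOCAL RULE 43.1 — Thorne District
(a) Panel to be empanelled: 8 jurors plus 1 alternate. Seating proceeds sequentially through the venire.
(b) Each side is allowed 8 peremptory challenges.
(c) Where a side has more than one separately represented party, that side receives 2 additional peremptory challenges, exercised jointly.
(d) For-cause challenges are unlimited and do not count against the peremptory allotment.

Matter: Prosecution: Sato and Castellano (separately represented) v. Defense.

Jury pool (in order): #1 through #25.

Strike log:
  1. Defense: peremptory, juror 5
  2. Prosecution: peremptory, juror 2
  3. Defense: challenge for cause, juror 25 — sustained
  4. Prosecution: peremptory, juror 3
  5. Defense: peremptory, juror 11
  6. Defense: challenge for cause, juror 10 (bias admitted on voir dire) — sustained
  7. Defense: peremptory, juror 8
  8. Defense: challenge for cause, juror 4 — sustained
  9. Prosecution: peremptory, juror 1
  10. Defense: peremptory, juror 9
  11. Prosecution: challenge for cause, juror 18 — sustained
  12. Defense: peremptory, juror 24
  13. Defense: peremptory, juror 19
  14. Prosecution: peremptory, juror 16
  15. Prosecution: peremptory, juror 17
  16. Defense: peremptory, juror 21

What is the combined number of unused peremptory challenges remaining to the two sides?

6

Prosecution allotment: 8 base + 2 multi-party = 10. Defense allotment: 8.
Prosecution peremptories used: #2, #3, #1, #16, #17 — 5 (the for-cause on #18 doesn't count).
Defense peremptories used: #5, #11, #8, #9, #24, #19, #21 — 7 (for-cause on #25, #10, #4 don't count).
Remaining: (10 − 5) + (8 − 7) = 6.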